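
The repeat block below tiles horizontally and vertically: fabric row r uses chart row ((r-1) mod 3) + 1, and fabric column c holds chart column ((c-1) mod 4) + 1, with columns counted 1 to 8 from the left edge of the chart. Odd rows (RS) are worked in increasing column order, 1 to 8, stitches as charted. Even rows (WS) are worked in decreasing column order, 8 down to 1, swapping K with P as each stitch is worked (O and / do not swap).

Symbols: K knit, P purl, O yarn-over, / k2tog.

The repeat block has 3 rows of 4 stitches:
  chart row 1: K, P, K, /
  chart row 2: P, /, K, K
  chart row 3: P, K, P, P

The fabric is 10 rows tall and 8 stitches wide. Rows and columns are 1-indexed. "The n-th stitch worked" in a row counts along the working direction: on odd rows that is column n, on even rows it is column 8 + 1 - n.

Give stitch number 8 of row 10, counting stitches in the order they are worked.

Result:
P

Derivation:
Row 10: (10-1) mod 3 = 0, so use chart row 1. Even row -> WS.
Chart row 1 tiled across columns 1-8: K P K / K P K /
WS row: flip the tiled sequence (start at column 8) and apply K<->P; O and / stay.
Row 10 as worked: / P K P / P K P
The 8th stitch worked is P.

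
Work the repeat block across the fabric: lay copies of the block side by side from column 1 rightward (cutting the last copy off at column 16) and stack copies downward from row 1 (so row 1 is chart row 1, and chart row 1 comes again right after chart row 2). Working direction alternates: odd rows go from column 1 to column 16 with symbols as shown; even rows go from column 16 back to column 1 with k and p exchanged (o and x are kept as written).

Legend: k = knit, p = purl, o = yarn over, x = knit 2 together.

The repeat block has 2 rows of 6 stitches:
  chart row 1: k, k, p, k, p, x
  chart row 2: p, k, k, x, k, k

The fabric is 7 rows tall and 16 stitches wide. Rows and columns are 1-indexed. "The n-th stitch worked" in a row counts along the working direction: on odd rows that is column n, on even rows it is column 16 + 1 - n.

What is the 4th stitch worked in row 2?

Stitch:
k

Derivation:
Row 2 uses chart row ((2-1) mod 2)+1 = 2. Row 2 is even, so WS.
Chart row 2 tiled across columns 1-16: p k k x k k p k k x k k p k k x
WS row: flip the tiled sequence (start at column 16) and apply k<->p; o and x stay.
Row 2 as worked: x p p k p p x p p k p p x p p k
The 4th stitch worked is k.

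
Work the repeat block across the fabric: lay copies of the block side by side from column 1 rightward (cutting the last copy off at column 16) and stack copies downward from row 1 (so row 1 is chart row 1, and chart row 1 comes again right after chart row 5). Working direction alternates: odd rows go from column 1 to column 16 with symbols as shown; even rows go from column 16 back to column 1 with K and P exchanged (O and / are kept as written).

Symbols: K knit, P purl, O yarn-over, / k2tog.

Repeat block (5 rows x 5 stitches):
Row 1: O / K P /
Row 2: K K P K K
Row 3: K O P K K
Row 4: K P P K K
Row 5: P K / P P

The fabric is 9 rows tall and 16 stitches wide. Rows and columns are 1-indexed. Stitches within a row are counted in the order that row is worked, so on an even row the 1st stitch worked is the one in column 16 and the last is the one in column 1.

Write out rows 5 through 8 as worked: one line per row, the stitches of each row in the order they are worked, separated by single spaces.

Row 5: chart row 5, RS - tile across columns 1-16 and work as-is.
Row 6: chart row 1, WS - tiled (columns 1-16): O / K P / O / K P / O / K P / O; work from column 16 back to 1 with K<->P swapped.
Row 7: chart row 2, RS - tile across columns 1-16 and work as-is.
Row 8: chart row 3, WS - tiled (columns 1-16): K O P K K K O P K K K O P K K K; work from column 16 back to 1 with K<->P swapped.

== ROWS AS WORKED ==
P K / P P P K / P P P K / P P P
O / K P / O / K P / O / K P / O
K K P K K K K P K K K K P K K K
P P P K O P P P K O P P P K O P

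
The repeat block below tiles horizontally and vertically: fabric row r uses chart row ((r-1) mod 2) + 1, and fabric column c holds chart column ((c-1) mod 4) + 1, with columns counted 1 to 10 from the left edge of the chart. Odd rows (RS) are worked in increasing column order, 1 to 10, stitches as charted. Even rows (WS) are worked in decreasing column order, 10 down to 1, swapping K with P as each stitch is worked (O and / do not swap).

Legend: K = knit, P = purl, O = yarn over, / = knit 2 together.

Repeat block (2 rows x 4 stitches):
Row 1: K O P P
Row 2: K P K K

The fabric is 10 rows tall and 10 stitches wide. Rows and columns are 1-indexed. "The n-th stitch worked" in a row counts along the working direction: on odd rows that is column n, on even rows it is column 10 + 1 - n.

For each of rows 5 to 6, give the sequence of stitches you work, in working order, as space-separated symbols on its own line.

Row 5: chart row 1, RS - tile across columns 1-10 and work as-is.
Row 6: chart row 2, WS - tiled (columns 1-10): K P K K K P K K K P; work from column 10 back to 1 with K<->P swapped.

== ROWS AS WORKED ==
K O P P K O P P K O
K P P P K P P P K P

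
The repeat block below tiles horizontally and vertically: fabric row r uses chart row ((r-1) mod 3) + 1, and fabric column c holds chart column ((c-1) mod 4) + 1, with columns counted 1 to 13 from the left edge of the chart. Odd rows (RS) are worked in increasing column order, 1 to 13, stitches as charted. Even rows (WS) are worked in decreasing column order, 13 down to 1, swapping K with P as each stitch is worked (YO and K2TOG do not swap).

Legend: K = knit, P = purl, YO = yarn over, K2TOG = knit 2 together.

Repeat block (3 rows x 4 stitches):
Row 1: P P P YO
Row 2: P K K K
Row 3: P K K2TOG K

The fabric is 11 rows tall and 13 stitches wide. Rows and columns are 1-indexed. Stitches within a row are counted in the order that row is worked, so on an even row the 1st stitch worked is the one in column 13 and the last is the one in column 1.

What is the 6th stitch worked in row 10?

Result:
YO

Derivation:
For row 10: chart row = ((10-1) mod 3) + 1 = 1; this is a WS (even) row.
Chart row 1 tiled across columns 1-13: P P P YO P P P YO P P P YO P
WS: work from column 13 back to column 1 (reverse the tiled row), swapping K<->P (YO and K2TOG unchanged).
Row 10 as worked: K YO K K K YO K K K YO K K K
The 6th stitch worked is YO.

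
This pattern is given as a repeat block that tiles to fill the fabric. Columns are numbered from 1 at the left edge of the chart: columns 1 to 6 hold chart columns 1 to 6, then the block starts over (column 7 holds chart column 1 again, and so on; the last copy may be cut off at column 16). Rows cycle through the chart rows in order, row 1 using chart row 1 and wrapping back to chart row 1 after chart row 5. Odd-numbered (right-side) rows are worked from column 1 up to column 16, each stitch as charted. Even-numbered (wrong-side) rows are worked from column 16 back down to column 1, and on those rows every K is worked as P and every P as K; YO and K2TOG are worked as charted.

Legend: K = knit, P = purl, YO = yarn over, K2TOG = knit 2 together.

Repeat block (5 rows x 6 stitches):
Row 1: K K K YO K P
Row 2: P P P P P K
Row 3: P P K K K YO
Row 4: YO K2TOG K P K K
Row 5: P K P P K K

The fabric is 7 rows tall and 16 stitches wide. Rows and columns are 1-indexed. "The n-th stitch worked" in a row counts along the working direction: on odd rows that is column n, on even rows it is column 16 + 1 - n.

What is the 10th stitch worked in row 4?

== STITCH ==
YO

Derivation:
For row 4: chart row = ((4-1) mod 5) + 1 = 4; this is a WS (even) row.
Chart row 4 tiled across columns 1-16: YO K2TOG K P K K YO K2TOG K P K K YO K2TOG K P
WS row: flip the tiled sequence (start at column 16) and apply K<->P; YO and K2TOG stay.
Row 4 as worked: K P K2TOG YO P P K P K2TOG YO P P K P K2TOG YO
Stitch 10 in working order -> YO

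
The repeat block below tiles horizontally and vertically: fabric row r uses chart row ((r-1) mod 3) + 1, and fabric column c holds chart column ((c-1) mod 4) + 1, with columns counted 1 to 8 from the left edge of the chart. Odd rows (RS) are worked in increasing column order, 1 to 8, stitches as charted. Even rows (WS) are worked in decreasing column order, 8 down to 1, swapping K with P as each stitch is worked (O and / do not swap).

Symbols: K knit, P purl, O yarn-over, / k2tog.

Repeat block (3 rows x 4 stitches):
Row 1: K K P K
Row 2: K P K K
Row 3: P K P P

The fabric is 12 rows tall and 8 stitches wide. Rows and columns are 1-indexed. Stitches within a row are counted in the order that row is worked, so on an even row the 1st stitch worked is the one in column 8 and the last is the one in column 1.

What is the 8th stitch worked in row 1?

Result:
K

Derivation:
Row 1: (1-1) mod 3 = 0, so use chart row 1. Odd row -> RS.
Chart row 1 tiled across columns 1-8: K K P K K K P K
Right side: take the tiled row as-is (worked left to right from column 1).
The 8th stitch worked is K.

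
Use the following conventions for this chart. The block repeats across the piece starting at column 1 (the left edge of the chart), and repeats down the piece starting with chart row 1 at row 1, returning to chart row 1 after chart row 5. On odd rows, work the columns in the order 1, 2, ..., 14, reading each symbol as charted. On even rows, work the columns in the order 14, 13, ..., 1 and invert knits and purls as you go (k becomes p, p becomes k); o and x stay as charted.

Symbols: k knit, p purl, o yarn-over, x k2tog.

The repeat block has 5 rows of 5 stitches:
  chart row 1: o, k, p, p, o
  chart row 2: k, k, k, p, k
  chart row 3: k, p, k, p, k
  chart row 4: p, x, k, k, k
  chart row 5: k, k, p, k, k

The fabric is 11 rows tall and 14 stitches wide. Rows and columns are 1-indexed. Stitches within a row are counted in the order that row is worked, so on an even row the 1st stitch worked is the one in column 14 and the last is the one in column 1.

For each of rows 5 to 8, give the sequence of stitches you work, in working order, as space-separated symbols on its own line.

Row 5: chart row 5, RS - tile across columns 1-14 and work as-is.
Row 6: chart row 1, WS - tiled (columns 1-14): o k p p o o k p p o o k p p; work from column 14 back to 1 with k<->p swapped.
Row 7: chart row 2, RS - tile across columns 1-14 and work as-is.
Row 8: chart row 3, WS - tiled (columns 1-14): k p k p k k p k p k k p k p; work from column 14 back to 1 with k<->p swapped.

Rows as worked:
k k p k k k k p k k k k p k
k k p o o k k p o o k k p o
k k k p k k k k p k k k k p
k p k p p k p k p p k p k p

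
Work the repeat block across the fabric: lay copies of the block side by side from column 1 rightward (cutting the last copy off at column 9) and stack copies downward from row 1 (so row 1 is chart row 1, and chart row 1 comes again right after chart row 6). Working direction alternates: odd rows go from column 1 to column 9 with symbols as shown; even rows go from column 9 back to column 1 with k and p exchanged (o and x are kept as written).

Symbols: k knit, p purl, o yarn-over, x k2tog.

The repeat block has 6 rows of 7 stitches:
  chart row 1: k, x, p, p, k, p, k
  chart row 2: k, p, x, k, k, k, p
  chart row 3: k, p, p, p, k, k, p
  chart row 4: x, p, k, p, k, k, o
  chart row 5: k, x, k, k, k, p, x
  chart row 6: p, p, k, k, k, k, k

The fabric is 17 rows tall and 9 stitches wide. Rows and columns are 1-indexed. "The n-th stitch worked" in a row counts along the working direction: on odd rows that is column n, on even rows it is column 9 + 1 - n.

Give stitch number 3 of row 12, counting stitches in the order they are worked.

Row 12 uses chart row ((12-1) mod 6)+1 = 6. Row 12 is even, so WS.
Chart row 6 tiled across columns 1-9: p p k k k k k p p
Wrong side: read the tiled row from column 9 down to 1 and exchange k with p (leave o, x).
Row 12 as worked: k k p p p p p k k
Stitch 3 in working order -> p

Result:
p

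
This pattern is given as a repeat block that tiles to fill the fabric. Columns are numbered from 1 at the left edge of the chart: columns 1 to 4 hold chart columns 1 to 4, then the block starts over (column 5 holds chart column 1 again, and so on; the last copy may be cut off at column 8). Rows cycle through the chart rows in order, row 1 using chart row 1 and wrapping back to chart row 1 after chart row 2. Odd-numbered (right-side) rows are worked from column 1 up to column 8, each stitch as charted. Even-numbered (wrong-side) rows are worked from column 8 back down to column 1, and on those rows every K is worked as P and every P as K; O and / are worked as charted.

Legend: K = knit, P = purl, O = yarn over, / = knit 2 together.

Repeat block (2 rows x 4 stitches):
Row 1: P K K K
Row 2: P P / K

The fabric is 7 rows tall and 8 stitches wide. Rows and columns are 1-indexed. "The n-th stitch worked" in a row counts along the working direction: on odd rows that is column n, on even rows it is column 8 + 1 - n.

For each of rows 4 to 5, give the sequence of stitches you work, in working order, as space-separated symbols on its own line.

== ROWS AS WORKED ==
P / K K P / K K
P K K K P K K K

Derivation:
Row 4: chart row 2, WS - tiled (columns 1-8): P P / K P P / K; work from column 8 back to 1 with K<->P swapped.
Row 5: chart row 1, RS - tile across columns 1-8 and work as-is.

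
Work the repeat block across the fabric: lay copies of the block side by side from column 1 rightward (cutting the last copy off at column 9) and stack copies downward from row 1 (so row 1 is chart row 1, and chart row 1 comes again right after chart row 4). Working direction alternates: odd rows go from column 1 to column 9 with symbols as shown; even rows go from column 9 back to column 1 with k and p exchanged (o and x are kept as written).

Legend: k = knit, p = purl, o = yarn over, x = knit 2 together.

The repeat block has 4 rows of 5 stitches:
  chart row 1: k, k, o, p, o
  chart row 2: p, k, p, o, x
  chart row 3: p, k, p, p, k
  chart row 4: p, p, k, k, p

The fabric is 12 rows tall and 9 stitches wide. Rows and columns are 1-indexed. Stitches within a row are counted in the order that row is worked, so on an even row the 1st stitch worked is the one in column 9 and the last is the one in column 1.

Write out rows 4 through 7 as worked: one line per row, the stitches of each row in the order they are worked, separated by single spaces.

Result:
p p k k k p p k k
k k o p o k k o p
o k p k x o k p k
p k p p k p k p p

Derivation:
Row 4: chart row 4, WS - tiled (columns 1-9): p p k k p p p k k; work from column 9 back to 1 with k<->p swapped.
Row 5: chart row 1, RS - tile across columns 1-9 and work as-is.
Row 6: chart row 2, WS - tiled (columns 1-9): p k p o x p k p o; work from column 9 back to 1 with k<->p swapped.
Row 7: chart row 3, RS - tile across columns 1-9 and work as-is.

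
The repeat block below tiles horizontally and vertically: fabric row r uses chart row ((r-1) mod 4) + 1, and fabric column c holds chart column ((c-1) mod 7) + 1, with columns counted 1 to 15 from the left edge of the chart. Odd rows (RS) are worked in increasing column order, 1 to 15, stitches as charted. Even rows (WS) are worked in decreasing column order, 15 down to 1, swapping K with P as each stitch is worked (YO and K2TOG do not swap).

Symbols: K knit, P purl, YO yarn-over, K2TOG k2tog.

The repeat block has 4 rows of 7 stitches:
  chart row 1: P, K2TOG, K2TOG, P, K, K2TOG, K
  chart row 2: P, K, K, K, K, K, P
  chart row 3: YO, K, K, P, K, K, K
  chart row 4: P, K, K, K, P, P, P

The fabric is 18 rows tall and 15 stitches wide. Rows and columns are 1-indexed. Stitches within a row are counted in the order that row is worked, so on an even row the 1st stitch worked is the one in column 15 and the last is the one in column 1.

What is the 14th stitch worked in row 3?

== STITCH ==
K

Derivation:
Row 3: (3-1) mod 4 = 2, so use chart row 3. Odd row -> RS.
Chart row 3 tiled across columns 1-15: YO K K P K K K YO K K P K K K YO
RS: work column 1 to column 15, symbols as charted — the tiled row is the row as worked.
Stitch 14 in working order -> K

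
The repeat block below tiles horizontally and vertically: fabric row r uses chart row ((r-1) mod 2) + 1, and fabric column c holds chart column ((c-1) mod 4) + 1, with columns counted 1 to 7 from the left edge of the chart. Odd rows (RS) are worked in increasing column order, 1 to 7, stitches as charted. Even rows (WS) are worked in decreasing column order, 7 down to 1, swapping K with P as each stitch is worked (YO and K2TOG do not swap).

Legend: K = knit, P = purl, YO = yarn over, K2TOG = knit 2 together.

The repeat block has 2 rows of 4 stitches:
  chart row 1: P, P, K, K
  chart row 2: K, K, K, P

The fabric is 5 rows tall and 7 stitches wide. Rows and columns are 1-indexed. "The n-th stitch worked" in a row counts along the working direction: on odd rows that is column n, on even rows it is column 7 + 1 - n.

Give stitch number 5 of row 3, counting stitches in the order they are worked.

Stitch:
P

Derivation:
Row 3 uses chart row ((3-1) mod 2)+1 = 1. Row 3 is odd, so RS.
Chart row 1 tiled across columns 1-7: P P K K P P K
RS: work column 1 to column 7, symbols as charted — the tiled row is the row as worked.
The 5th stitch worked is P.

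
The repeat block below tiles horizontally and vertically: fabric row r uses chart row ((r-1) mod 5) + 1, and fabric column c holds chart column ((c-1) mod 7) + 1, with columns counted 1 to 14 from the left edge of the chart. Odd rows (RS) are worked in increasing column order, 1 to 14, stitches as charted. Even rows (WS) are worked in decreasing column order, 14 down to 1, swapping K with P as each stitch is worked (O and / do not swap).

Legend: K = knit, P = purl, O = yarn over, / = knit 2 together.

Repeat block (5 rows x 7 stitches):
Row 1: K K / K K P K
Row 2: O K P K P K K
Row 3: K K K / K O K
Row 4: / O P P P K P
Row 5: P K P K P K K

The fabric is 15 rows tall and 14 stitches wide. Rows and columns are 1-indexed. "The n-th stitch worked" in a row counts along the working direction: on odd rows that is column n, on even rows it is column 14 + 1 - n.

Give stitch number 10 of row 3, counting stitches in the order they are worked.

Result:
K

Derivation:
For row 3: chart row = ((3-1) mod 5) + 1 = 3; this is a RS (odd) row.
Chart row 3 tiled across columns 1-14: K K K / K O K K K K / K O K
RS row: no reversal, no swap; stitch n worked = column n.
The 10th stitch worked is K.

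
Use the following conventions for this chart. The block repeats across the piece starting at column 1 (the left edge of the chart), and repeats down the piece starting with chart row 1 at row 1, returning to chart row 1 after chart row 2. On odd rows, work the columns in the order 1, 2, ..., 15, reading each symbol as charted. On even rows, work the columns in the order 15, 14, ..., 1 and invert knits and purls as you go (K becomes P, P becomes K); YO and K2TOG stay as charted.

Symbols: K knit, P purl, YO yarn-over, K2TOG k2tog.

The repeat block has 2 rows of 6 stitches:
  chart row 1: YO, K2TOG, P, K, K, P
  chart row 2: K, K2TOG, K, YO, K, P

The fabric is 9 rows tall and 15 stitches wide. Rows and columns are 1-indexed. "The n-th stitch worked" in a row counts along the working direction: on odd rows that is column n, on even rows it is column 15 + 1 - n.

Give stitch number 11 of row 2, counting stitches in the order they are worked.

Result:
P

Derivation:
For row 2: chart row = ((2-1) mod 2) + 1 = 2; this is a WS (even) row.
Chart row 2 tiled across columns 1-15: K K2TOG K YO K P K K2TOG K YO K P K K2TOG K
WS: work from column 15 back to column 1 (reverse the tiled row), swapping K<->P (YO and K2TOG unchanged).
Row 2 as worked: P K2TOG P K P YO P K2TOG P K P YO P K2TOG P
Counting 11 along the worked row gives P.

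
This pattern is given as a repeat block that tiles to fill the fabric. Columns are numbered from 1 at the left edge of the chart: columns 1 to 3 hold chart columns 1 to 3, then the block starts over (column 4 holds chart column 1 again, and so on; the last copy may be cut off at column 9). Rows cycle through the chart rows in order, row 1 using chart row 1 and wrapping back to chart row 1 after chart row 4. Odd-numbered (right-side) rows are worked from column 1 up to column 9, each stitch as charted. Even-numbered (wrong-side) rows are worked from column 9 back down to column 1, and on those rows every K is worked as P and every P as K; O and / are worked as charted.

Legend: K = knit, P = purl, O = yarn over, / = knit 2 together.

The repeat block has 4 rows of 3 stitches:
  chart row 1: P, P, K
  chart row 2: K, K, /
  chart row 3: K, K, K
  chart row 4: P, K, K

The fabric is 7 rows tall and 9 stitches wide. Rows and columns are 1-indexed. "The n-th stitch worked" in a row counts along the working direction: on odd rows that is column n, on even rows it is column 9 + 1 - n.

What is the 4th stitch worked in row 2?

For row 2: chart row = ((2-1) mod 4) + 1 = 2; this is a WS (even) row.
Chart row 2 tiled across columns 1-9: K K / K K / K K /
Wrong side: read the tiled row from column 9 down to 1 and exchange K with P (leave O, /).
Row 2 as worked: / P P / P P / P P
The 4th stitch worked is /.

Result:
/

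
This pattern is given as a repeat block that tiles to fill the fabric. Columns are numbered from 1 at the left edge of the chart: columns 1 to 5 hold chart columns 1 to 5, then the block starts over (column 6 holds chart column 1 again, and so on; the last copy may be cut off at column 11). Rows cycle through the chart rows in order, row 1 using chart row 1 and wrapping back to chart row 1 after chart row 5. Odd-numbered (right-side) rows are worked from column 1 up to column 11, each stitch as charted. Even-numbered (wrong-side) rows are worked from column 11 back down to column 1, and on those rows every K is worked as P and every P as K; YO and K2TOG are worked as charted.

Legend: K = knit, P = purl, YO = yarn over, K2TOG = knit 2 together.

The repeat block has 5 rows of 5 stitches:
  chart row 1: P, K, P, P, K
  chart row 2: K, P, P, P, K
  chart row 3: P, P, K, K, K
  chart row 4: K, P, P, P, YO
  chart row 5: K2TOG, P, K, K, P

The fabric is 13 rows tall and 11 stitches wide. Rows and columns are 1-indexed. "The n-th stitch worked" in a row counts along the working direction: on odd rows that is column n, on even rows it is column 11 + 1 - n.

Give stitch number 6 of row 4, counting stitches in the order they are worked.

Row 4: (4-1) mod 5 = 3, so use chart row 4. Even row -> WS.
Chart row 4 tiled across columns 1-11: K P P P YO K P P P YO K
WS row: flip the tiled sequence (start at column 11) and apply K<->P; YO and K2TOG stay.
Row 4 as worked: P YO K K K P YO K K K P
The 6th stitch worked is P.

== STITCH ==
P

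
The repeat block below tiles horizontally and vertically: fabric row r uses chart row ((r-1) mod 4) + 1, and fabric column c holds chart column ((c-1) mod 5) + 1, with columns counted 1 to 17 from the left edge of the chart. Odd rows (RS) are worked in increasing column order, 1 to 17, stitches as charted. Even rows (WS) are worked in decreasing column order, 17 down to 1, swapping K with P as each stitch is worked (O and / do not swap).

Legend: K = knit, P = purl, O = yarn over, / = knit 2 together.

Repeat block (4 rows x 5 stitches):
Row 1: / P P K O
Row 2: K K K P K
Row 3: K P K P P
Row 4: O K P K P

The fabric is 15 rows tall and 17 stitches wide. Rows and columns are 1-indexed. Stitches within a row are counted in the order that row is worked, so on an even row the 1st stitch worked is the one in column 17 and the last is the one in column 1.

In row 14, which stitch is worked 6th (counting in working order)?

Stitch:
P

Derivation:
Row 14: (14-1) mod 4 = 1, so use chart row 2. Even row -> WS.
Chart row 2 tiled across columns 1-17: K K K P K K K K P K K K K P K K K
WS: work from column 17 back to column 1 (reverse the tiled row), swapping K<->P (O and / unchanged).
Row 14 as worked: P P P K P P P P K P P P P K P P P
The 6th stitch worked is P.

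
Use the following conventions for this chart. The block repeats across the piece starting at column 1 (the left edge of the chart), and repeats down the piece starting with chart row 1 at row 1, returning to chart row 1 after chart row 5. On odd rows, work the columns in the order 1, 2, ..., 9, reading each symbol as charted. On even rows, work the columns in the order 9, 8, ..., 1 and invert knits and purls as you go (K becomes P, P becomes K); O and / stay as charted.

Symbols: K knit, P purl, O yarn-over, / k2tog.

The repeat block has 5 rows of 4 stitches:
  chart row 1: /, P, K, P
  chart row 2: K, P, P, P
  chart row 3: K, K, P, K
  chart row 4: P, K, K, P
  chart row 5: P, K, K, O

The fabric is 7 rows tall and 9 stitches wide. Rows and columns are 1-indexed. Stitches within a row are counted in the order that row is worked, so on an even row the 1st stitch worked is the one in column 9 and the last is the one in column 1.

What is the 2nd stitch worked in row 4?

== STITCH ==
K

Derivation:
For row 4: chart row = ((4-1) mod 5) + 1 = 4; this is a WS (even) row.
Chart row 4 tiled across columns 1-9: P K K P P K K P P
WS: work from column 9 back to column 1 (reverse the tiled row), swapping K<->P (O and / unchanged).
Row 4 as worked: K K P P K K P P K
Counting 2 along the worked row gives K.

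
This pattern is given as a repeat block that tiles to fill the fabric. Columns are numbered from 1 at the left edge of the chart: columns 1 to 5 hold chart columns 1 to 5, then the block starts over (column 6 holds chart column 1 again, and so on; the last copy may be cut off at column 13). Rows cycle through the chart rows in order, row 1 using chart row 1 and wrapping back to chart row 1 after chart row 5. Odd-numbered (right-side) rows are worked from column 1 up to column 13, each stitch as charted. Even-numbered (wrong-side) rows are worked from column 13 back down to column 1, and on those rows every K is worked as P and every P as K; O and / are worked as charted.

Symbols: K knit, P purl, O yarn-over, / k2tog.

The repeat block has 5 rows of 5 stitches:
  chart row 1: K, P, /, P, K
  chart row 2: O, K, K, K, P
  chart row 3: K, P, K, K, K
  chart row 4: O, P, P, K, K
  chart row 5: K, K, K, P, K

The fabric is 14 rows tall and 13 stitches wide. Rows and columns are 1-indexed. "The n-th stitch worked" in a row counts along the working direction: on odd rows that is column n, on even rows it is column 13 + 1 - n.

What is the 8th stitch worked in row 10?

== STITCH ==
P

Derivation:
Row 10: (10-1) mod 5 = 4, so use chart row 5. Even row -> WS.
Chart row 5 tiled across columns 1-13: K K K P K K K K P K K K K
WS row: flip the tiled sequence (start at column 13) and apply K<->P; O and / stay.
Row 10 as worked: P P P P K P P P P K P P P
Stitch 8 in working order -> P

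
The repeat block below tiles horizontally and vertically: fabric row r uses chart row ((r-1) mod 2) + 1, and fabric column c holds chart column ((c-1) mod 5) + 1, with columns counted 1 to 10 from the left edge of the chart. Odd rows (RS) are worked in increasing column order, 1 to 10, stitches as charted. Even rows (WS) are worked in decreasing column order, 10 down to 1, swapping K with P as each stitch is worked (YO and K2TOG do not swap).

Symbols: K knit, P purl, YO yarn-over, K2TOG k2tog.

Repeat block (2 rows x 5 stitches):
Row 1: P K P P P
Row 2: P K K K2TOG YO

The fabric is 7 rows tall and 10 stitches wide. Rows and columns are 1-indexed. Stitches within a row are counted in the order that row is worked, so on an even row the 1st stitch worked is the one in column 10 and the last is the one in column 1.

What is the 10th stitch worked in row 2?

Row 2 uses chart row ((2-1) mod 2)+1 = 2. Row 2 is even, so WS.
Chart row 2 tiled across columns 1-10: P K K K2TOG YO P K K K2TOG YO
WS row: flip the tiled sequence (start at column 10) and apply K<->P; YO and K2TOG stay.
Row 2 as worked: YO K2TOG P P K YO K2TOG P P K
Counting 10 along the worked row gives K.

Stitch:
K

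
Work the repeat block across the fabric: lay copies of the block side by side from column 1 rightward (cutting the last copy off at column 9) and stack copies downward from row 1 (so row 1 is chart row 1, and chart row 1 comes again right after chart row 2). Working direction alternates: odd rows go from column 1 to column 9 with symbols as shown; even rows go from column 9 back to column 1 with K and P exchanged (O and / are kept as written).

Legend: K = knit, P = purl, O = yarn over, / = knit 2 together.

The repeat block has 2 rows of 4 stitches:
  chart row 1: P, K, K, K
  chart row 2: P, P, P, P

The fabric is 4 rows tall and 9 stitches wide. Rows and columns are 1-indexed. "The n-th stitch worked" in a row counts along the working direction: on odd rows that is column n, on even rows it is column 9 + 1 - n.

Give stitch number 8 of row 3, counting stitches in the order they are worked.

Row 3 uses chart row ((3-1) mod 2)+1 = 1. Row 3 is odd, so RS.
Chart row 1 tiled across columns 1-9: P K K K P K K K P
RS: work column 1 to column 9, symbols as charted — the tiled row is the row as worked.
Stitch 8 in working order -> K

Result:
K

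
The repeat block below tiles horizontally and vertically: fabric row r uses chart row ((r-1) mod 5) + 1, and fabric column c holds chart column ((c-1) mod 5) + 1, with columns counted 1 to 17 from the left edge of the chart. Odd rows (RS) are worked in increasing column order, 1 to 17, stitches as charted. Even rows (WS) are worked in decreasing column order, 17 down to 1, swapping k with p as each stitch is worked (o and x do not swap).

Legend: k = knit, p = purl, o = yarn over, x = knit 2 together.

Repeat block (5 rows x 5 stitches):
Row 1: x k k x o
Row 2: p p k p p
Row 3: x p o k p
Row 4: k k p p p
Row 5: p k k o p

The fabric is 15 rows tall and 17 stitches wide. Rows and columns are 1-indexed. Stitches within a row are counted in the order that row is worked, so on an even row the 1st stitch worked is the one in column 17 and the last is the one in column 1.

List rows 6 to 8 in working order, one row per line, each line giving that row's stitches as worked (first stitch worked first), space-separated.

Rows as worked:
p x o x p p x o x p p x o x p p x
p p k p p p p k p p p p k p p p p
k x k p o k x k p o k x k p o k x

Derivation:
Row 6: chart row 1, WS - tiled (columns 1-17): x k k x o x k k x o x k k x o x k; work from column 17 back to 1 with k<->p swapped.
Row 7: chart row 2, RS - tile across columns 1-17 and work as-is.
Row 8: chart row 3, WS - tiled (columns 1-17): x p o k p x p o k p x p o k p x p; work from column 17 back to 1 with k<->p swapped.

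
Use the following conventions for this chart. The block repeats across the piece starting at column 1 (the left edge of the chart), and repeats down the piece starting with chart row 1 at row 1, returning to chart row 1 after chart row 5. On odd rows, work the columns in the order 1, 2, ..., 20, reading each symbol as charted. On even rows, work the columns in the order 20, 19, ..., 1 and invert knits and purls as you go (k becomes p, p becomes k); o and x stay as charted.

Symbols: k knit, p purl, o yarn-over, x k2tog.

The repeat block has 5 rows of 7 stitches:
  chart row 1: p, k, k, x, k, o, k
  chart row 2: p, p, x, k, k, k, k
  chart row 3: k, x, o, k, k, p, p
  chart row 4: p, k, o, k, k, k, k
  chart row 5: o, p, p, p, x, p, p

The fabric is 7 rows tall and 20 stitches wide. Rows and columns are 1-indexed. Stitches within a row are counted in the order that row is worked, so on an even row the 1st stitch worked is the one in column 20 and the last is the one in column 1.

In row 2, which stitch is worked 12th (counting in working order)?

Result:
k

Derivation:
For row 2: chart row = ((2-1) mod 5) + 1 = 2; this is a WS (even) row.
Chart row 2 tiled across columns 1-20: p p x k k k k p p x k k k k p p x k k k
WS row: flip the tiled sequence (start at column 20) and apply k<->p; o and x stay.
Row 2 as worked: p p p x k k p p p p x k k p p p p x k k
Stitch 12 in working order -> k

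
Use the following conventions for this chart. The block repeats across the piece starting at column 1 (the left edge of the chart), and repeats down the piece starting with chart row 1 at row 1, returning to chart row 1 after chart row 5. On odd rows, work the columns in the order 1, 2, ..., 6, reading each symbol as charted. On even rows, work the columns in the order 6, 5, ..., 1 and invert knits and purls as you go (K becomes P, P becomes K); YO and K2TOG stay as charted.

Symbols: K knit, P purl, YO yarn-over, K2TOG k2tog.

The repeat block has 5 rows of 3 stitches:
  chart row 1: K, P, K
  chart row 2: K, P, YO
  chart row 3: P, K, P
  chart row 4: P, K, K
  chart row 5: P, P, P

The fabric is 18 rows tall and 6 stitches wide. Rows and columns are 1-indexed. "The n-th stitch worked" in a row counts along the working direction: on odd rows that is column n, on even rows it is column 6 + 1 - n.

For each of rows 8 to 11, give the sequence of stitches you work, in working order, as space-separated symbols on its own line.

Row 8: chart row 3, WS - tiled (columns 1-6): P K P P K P; work from column 6 back to 1 with K<->P swapped.
Row 9: chart row 4, RS - tile across columns 1-6 and work as-is.
Row 10: chart row 5, WS - tiled (columns 1-6): P P P P P P; work from column 6 back to 1 with K<->P swapped.
Row 11: chart row 1, RS - tile across columns 1-6 and work as-is.

== ROWS AS WORKED ==
K P K K P K
P K K P K K
K K K K K K
K P K K P K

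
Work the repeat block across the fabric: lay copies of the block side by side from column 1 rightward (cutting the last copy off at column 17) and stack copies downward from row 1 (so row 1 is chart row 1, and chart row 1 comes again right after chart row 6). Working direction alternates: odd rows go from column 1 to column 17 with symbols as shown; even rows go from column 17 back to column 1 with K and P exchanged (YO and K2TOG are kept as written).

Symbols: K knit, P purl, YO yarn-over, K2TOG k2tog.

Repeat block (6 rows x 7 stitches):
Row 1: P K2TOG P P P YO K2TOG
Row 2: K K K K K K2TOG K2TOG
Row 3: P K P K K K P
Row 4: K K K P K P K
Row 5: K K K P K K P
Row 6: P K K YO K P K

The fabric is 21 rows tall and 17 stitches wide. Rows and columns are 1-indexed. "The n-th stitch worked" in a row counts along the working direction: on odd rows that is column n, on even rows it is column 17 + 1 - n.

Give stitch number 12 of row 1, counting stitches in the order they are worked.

Row 1: (1-1) mod 6 = 0, so use chart row 1. Odd row -> RS.
Chart row 1 tiled across columns 1-17: P K2TOG P P P YO K2TOG P K2TOG P P P YO K2TOG P K2TOG P
Right side: take the tiled row as-is (worked left to right from column 1).
Stitch 12 in working order -> P

Result:
P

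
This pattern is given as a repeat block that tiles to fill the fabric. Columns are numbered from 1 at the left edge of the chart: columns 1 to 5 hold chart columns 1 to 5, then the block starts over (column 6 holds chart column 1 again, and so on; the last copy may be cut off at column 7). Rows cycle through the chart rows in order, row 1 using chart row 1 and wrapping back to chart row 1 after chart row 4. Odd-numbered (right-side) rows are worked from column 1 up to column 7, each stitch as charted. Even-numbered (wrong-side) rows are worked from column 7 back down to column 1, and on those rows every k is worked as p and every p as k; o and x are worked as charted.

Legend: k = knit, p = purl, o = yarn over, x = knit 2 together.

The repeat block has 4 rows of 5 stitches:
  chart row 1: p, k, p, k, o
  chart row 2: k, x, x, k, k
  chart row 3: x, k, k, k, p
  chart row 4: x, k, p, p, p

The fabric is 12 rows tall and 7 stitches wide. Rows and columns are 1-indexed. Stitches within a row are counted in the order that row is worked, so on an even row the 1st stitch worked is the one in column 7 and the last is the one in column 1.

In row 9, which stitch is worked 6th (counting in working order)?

For row 9: chart row = ((9-1) mod 4) + 1 = 1; this is a RS (odd) row.
Chart row 1 tiled across columns 1-7: p k p k o p k
Right side: take the tiled row as-is (worked left to right from column 1).
Counting 6 along the worked row gives p.

Result:
p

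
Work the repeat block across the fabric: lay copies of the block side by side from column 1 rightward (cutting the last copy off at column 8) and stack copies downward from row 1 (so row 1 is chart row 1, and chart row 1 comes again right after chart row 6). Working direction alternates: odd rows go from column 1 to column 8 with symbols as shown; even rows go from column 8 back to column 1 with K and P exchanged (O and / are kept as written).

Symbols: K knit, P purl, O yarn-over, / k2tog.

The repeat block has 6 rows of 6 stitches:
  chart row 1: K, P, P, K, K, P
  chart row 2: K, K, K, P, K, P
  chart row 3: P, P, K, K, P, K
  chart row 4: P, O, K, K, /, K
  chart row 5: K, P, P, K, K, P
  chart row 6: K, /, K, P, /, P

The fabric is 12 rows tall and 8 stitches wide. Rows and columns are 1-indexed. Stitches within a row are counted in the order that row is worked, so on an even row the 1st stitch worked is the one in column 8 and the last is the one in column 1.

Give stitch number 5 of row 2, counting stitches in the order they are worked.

Row 2: (2-1) mod 6 = 1, so use chart row 2. Even row -> WS.
Chart row 2 tiled across columns 1-8: K K K P K P K K
Wrong side: read the tiled row from column 8 down to 1 and exchange K with P (leave O, /).
Row 2 as worked: P P K P K P P P
Stitch 5 in working order -> K

Stitch:
K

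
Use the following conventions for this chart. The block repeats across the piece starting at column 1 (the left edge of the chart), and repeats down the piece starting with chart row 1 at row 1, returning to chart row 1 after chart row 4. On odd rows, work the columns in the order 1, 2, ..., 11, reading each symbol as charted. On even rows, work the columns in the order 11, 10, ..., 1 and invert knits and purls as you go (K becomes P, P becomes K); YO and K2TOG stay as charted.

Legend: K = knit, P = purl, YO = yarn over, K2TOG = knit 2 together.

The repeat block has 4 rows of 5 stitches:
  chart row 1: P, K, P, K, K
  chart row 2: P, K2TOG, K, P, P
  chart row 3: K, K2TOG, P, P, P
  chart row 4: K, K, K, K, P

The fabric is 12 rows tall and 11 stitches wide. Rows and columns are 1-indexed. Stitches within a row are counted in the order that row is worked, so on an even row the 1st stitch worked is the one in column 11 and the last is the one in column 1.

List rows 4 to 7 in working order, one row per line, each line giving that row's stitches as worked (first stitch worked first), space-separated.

Rows as worked:
P K P P P P K P P P P
P K P K K P K P K K P
K K K P K2TOG K K K P K2TOG K
K K2TOG P P P K K2TOG P P P K

Derivation:
Row 4: chart row 4, WS - tiled (columns 1-11): K K K K P K K K K P K; work from column 11 back to 1 with K<->P swapped.
Row 5: chart row 1, RS - tile across columns 1-11 and work as-is.
Row 6: chart row 2, WS - tiled (columns 1-11): P K2TOG K P P P K2TOG K P P P; work from column 11 back to 1 with K<->P swapped.
Row 7: chart row 3, RS - tile across columns 1-11 and work as-is.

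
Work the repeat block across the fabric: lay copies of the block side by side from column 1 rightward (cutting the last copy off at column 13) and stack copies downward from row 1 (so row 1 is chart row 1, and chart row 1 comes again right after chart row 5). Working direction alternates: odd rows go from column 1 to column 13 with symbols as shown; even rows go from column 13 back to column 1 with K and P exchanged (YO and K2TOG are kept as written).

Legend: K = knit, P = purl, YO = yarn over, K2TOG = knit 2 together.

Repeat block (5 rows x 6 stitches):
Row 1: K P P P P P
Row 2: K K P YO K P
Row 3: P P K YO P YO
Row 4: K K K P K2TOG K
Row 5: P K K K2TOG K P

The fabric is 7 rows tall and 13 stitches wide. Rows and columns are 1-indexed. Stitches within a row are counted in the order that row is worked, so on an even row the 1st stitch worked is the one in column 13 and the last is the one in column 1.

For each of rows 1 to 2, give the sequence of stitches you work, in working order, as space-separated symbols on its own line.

Row 1: chart row 1, RS - tile across columns 1-13 and work as-is.
Row 2: chart row 2, WS - tiled (columns 1-13): K K P YO K P K K P YO K P K; work from column 13 back to 1 with K<->P swapped.

== ROWS AS WORKED ==
K P P P P P K P P P P P K
P K P YO K P P K P YO K P P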